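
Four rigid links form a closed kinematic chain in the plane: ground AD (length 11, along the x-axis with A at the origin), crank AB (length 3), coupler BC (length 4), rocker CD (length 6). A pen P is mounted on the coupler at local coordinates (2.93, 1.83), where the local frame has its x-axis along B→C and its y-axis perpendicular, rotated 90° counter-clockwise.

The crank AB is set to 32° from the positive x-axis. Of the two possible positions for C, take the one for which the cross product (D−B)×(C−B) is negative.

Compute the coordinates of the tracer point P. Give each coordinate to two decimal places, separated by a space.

A=(0,0), D=(11.00,0)
B = A + 3.00·(cos32°, sin32°) = (2.5441, 1.5898)
|BD| = 8.6040
circle(B,4.00) ∩ circle(D,6.00): a=3.1398, h=2.4783
  candidates: C₊=(6.0877,3.4453) cross=21.323; C₋=(5.1719,-1.4260) cross=-21.323
  mode - wants cross < 0 → take C=(5.1719,-1.4260) (cross=-21.323)
ex = (C−B)/|BC| = (0.6569,-0.7539); ey = (0.7539,0.6569)
P = B + 2.93·ex + 1.83·ey = (5.8487,0.5829)

5.85 0.58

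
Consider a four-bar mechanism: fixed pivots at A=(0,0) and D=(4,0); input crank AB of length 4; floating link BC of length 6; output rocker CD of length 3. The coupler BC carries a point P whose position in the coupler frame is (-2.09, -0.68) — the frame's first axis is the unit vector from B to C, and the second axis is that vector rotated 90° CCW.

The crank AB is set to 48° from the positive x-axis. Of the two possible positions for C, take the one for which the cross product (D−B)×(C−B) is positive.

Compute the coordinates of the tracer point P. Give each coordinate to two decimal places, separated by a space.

A=(0,0), D=(4.00,0)
B = A + 4.00·(cos48°, sin48°) = (2.6765, 2.9726)
|BD| = 3.2539
circle(B,6.00) ∩ circle(D,3.00): a=5.7758, h=1.6248
  candidates: C₊=(6.5101,-1.6430) cross=5.287; C₋=(3.5415,-2.9648) cross=-5.287
  mode + wants cross > 0 → take C=(6.5101,-1.6430) (cross=5.287)
ex = (C−B)/|BC| = (0.6389,-0.7693); ey = (0.7693,0.6389)
P = B + -2.09·ex + -0.68·ey = (0.8181,4.1459)

0.82 4.15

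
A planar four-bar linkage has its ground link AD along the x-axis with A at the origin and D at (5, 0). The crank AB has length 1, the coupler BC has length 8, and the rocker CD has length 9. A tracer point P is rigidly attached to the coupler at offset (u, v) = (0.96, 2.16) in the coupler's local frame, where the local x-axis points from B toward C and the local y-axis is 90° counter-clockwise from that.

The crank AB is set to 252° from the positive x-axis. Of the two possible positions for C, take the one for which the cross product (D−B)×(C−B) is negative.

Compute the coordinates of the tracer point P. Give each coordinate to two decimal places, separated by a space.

2.04 -1.19

A=(0,0), D=(5.00,0)
B = A + 1.00·(cos252°, sin252°) = (-0.3090, -0.9511)
|BD| = 5.3935
circle(B,8.00) ∩ circle(D,9.00): a=1.1208, h=7.9211
  candidates: C₊=(-0.6025,7.0436) cross=42.723; C₋=(2.1910,-8.5504) cross=-42.723
  mode - wants cross < 0 → take C=(2.1910,-8.5504) (cross=-42.723)
ex = (C−B)/|BC| = (0.3125,-0.9499); ey = (0.9499,0.3125)
P = B + 0.96·ex + 2.16·ey = (2.0428,-1.1880)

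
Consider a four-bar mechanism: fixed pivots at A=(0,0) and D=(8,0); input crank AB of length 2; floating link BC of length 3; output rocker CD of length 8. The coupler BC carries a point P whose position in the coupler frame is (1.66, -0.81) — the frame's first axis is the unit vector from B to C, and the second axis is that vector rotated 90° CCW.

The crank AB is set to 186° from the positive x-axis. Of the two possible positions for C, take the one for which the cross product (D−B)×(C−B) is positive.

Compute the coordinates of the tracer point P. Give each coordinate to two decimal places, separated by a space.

-0.22 0.32

A=(0,0), D=(8.00,0)
B = A + 2.00·(cos186°, sin186°) = (-1.9890, -0.2091)
|BD| = 9.9912
circle(B,3.00) ∩ circle(D,8.00): a=2.2432, h=1.9920
  candidates: C₊=(0.2120,1.8294) cross=19.902; C₋=(0.2953,-2.1537) cross=-19.902
  mode + wants cross > 0 → take C=(0.2120,1.8294) (cross=19.902)
ex = (C−B)/|BC| = (0.7337,0.6795); ey = (-0.6795,0.7337)
P = B + 1.66·ex + -0.81·ey = (-0.2207,0.3246)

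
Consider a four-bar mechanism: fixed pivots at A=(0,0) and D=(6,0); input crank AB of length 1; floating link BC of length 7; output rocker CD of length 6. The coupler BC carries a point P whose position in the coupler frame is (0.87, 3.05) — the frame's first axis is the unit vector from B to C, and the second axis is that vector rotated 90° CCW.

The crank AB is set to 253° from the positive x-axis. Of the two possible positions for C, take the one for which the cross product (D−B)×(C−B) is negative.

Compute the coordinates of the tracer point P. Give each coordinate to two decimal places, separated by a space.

A=(0,0), D=(6.00,0)
B = A + 1.00·(cos253°, sin253°) = (-0.2924, -0.9563)
|BD| = 6.3646
circle(B,7.00) ∩ circle(D,6.00): a=4.2036, h=5.5973
  candidates: C₊=(3.0225,5.2091) cross=35.625; C₋=(4.7045,-5.8585) cross=-35.625
  mode - wants cross < 0 → take C=(4.7045,-5.8585) (cross=-35.625)
ex = (C−B)/|BC| = (0.7138,-0.7003); ey = (0.7003,0.7138)
P = B + 0.87·ex + 3.05·ey = (2.4646,0.6116)

2.46 0.61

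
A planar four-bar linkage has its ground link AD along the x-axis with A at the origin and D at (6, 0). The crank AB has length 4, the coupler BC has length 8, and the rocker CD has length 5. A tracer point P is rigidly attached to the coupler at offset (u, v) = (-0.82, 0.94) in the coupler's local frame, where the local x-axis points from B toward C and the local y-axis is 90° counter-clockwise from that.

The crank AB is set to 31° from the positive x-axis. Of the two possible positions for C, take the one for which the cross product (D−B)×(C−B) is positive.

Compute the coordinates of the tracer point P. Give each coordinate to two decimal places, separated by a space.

A=(0,0), D=(6.00,0)
B = A + 4.00·(cos31°, sin31°) = (3.4287, 2.0602)
|BD| = 3.2948
circle(B,8.00) ∩ circle(D,5.00): a=7.5658, h=2.5998
  candidates: C₊=(10.9587,-0.6415) cross=8.566; C₋=(7.7075,-4.6994) cross=-8.566
  mode + wants cross > 0 → take C=(10.9587,-0.6415) (cross=8.566)
ex = (C−B)/|BC| = (0.9413,-0.3377); ey = (0.3377,0.9413)
P = B + -0.82·ex + 0.94·ey = (2.9743,3.2218)

2.97 3.22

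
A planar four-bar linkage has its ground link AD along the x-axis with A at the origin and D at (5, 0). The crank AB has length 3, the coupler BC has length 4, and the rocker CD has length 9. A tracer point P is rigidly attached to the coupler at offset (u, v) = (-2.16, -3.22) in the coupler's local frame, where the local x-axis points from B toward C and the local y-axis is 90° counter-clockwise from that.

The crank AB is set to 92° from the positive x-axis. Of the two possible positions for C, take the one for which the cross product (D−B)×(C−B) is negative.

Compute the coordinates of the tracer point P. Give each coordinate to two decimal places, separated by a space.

A=(0,0), D=(5.00,0)
B = A + 3.00·(cos92°, sin92°) = (-0.1047, 2.9982)
|BD| = 5.9200
circle(B,4.00) ∩ circle(D,9.00): a=-2.5298, h=3.0984
  candidates: C₊=(-0.7169,6.9510) cross=18.343; C₋=(-3.8552,1.6077) cross=-18.343
  mode - wants cross < 0 → take C=(-3.8552,1.6077) (cross=-18.343)
ex = (C−B)/|BC| = (-0.9376,-0.3476); ey = (0.3476,-0.9376)
P = B + -2.16·ex + -3.22·ey = (0.8013,6.7682)

0.80 6.77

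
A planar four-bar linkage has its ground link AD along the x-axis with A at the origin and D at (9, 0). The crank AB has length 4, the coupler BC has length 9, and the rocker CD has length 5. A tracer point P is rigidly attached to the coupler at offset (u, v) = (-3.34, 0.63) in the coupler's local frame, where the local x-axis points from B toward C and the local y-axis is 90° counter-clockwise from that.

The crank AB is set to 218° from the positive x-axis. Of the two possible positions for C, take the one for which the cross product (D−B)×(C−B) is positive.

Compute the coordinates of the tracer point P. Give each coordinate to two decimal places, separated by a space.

-6.33 -3.67

A=(0,0), D=(9.00,0)
B = A + 4.00·(cos218°, sin218°) = (-3.1520, -2.4626)
|BD| = 12.3991
circle(B,9.00) ∩ circle(D,5.00): a=8.4578, h=3.0767
  candidates: C₊=(4.5261,2.2326) cross=38.148; C₋=(5.7483,-3.7982) cross=-38.148
  mode + wants cross > 0 → take C=(4.5261,2.2326) (cross=38.148)
ex = (C−B)/|BC| = (0.8531,0.5217); ey = (-0.5217,0.8531)
P = B + -3.34·ex + 0.63·ey = (-6.3302,-3.6676)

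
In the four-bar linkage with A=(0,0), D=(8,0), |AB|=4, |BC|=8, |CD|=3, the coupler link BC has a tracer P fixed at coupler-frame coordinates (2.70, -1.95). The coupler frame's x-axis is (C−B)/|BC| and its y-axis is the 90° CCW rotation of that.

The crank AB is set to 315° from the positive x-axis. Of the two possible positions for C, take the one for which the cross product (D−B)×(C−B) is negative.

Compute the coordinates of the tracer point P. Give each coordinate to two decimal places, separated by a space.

5.85 -4.24

A=(0,0), D=(8.00,0)
B = A + 4.00·(cos315°, sin315°) = (2.8284, -2.8284)
|BD| = 5.8945
circle(B,8.00) ∩ circle(D,3.00): a=7.6126, h=2.4593
  candidates: C₊=(8.3273,2.9821) cross=14.496; C₋=(10.6875,-1.3332) cross=-14.496
  mode - wants cross < 0 → take C=(10.6875,-1.3332) (cross=-14.496)
ex = (C−B)/|BC| = (0.9824,0.1869); ey = (-0.1869,0.9824)
P = B + 2.70·ex + -1.95·ey = (5.8453,-4.2394)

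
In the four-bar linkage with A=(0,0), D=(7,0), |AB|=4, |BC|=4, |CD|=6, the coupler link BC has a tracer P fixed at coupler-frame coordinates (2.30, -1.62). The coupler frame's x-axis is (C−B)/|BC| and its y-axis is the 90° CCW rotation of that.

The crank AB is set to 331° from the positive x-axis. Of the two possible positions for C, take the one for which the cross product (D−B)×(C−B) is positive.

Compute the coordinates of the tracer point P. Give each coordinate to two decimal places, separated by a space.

3.45 0.87

A=(0,0), D=(7.00,0)
B = A + 4.00·(cos331°, sin331°) = (3.4985, -1.9392)
|BD| = 4.0027
circle(B,4.00) ∩ circle(D,6.00): a=-0.4970, h=3.9690
  candidates: C₊=(1.1408,1.2920) cross=15.887; C₋=(4.9866,-5.6521) cross=-15.887
  mode + wants cross > 0 → take C=(1.1408,1.2920) (cross=15.887)
ex = (C−B)/|BC| = (-0.5894,0.8078); ey = (-0.8078,-0.5894)
P = B + 2.30·ex + -1.62·ey = (3.4515,0.8736)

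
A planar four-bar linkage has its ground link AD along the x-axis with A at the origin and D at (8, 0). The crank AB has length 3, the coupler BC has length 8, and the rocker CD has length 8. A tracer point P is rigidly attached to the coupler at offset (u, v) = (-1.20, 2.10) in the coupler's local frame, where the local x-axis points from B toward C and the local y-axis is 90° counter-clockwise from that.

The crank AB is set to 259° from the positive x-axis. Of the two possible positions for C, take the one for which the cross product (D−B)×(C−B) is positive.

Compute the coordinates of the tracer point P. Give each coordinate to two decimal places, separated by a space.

-2.92 -3.54

A=(0,0), D=(8.00,0)
B = A + 3.00·(cos259°, sin259°) = (-0.5724, -2.9449)
|BD| = 9.0642
circle(B,8.00) ∩ circle(D,8.00): a=4.5321, h=6.5924
  candidates: C₊=(1.5719,4.7624) cross=59.755; C₋=(5.8556,-7.7072) cross=-59.755
  mode + wants cross > 0 → take C=(1.5719,4.7624) (cross=59.755)
ex = (C−B)/|BC| = (0.2680,0.9634); ey = (-0.9634,0.2680)
P = B + -1.20·ex + 2.10·ey = (-2.9172,-3.5381)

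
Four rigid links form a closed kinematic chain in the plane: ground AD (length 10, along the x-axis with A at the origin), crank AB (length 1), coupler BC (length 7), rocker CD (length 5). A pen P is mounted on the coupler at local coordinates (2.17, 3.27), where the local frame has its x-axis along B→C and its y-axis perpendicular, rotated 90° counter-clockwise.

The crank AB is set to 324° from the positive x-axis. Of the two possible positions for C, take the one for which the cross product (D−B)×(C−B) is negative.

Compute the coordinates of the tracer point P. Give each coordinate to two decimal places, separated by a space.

4.29 1.23

A=(0,0), D=(10.00,0)
B = A + 1.00·(cos324°, sin324°) = (0.8090, -0.5878)
|BD| = 9.2098
circle(B,7.00) ∩ circle(D,5.00): a=5.9078, h=3.7546
  candidates: C₊=(6.4652,3.5363) cross=34.579; C₋=(6.9444,-3.9577) cross=-34.579
  mode - wants cross < 0 → take C=(6.9444,-3.9577) (cross=-34.579)
ex = (C−B)/|BC| = (0.8765,-0.4814); ey = (0.4814,0.8765)
P = B + 2.17·ex + 3.27·ey = (4.2852,1.2337)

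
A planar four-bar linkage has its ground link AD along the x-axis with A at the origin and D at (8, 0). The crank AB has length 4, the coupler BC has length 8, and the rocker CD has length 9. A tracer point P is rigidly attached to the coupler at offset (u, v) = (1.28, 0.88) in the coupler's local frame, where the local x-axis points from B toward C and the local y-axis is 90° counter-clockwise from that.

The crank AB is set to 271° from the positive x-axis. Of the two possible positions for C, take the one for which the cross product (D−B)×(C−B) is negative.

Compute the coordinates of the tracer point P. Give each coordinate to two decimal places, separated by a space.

1.62 -4.08

A=(0,0), D=(8.00,0)
B = A + 4.00·(cos271°, sin271°) = (0.0698, -3.9994)
|BD| = 8.8816
circle(B,8.00) ∩ circle(D,9.00): a=3.4838, h=7.2016
  candidates: C₊=(-0.0625,3.9995) cross=63.962; C₋=(6.4233,-8.8608) cross=-63.962
  mode - wants cross < 0 → take C=(6.4233,-8.8608) (cross=-63.962)
ex = (C−B)/|BC| = (0.7942,-0.6077); ey = (0.6077,0.7942)
P = B + 1.28·ex + 0.88·ey = (1.6211,-4.0783)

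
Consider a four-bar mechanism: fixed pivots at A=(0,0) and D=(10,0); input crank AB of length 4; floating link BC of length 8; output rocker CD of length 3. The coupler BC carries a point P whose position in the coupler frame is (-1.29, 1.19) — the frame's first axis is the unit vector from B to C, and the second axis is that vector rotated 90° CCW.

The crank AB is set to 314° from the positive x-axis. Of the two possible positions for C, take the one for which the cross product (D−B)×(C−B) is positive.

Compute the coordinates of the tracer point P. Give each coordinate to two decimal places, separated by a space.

1.02 -2.90

A=(0,0), D=(10.00,0)
B = A + 4.00·(cos314°, sin314°) = (2.7786, -2.8774)
|BD| = 7.7735
circle(B,8.00) ∩ circle(D,3.00): a=7.4244, h=2.9796
  candidates: C₊=(8.5728,2.6388) cross=23.162; C₋=(10.7786,-2.8972) cross=-23.162
  mode + wants cross > 0 → take C=(8.5728,2.6388) (cross=23.162)
ex = (C−B)/|BC| = (0.7243,0.6895); ey = (-0.6895,0.7243)
P = B + -1.29·ex + 1.19·ey = (1.0238,-2.9050)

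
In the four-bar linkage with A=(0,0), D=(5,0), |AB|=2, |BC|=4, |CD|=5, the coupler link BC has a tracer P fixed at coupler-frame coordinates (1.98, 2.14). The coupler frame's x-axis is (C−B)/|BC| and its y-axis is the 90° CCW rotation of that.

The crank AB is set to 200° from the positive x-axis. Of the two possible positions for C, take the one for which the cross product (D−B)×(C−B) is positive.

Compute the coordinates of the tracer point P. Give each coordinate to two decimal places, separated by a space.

-2.30 2.20

A=(0,0), D=(5.00,0)
B = A + 2.00·(cos200°, sin200°) = (-1.8794, -0.6840)
|BD| = 6.9133
circle(B,4.00) ∩ circle(D,5.00): a=2.8057, h=2.8509
  candidates: C₊=(0.6305,2.4305) cross=19.709; C₋=(1.1947,-3.2434) cross=-19.709
  mode + wants cross > 0 → take C=(0.6305,2.4305) (cross=19.709)
ex = (C−B)/|BC| = (0.6275,0.7786); ey = (-0.7786,0.6275)
P = B + 1.98·ex + 2.14·ey = (-2.3033,2.2005)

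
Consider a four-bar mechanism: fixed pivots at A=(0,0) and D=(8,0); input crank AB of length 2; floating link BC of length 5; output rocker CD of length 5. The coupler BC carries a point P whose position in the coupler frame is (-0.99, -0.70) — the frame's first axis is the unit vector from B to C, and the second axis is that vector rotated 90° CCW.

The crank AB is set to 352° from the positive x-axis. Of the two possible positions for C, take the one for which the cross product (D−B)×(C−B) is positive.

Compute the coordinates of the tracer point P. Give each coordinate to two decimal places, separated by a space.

A=(0,0), D=(8.00,0)
B = A + 2.00·(cos352°, sin352°) = (1.9805, -0.2783)
|BD| = 6.0259
circle(B,5.00) ∩ circle(D,5.00): a=3.0129, h=3.9903
  candidates: C₊=(4.8060,3.8468) cross=24.045; C₋=(5.1746,-4.1252) cross=-24.045
  mode + wants cross > 0 → take C=(4.8060,3.8468) (cross=24.045)
ex = (C−B)/|BC| = (0.5651,0.8250); ey = (-0.8250,0.5651)
P = B + -0.99·ex + -0.70·ey = (1.9986,-1.4907)

2.00 -1.49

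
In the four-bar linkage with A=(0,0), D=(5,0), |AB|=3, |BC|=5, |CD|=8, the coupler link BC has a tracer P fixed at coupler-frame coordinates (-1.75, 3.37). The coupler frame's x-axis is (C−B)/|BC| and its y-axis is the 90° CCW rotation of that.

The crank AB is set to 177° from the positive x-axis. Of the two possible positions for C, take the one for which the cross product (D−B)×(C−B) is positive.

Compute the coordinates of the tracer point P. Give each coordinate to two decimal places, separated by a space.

-6.75 -0.38

A=(0,0), D=(5.00,0)
B = A + 3.00·(cos177°, sin177°) = (-2.9959, 0.1570)
|BD| = 7.9974
circle(B,5.00) ∩ circle(D,8.00): a=1.5604, h=4.7503
  candidates: C₊=(-1.3425,4.8757) cross=37.990; C₋=(-1.5290,-4.6230) cross=-37.990
  mode + wants cross > 0 → take C=(-1.3425,4.8757) (cross=37.990)
ex = (C−B)/|BC| = (0.3307,0.9437); ey = (-0.9437,0.3307)
P = B + -1.75·ex + 3.37·ey = (-6.7550,-0.3802)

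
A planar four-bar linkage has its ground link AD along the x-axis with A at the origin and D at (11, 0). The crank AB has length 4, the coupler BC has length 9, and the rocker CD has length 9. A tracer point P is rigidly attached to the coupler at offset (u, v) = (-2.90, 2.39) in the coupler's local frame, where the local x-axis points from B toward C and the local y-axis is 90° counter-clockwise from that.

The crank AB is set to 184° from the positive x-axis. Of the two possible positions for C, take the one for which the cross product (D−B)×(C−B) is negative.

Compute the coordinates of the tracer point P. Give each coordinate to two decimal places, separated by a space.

-5.15 3.30

A=(0,0), D=(11.00,0)
B = A + 4.00·(cos184°, sin184°) = (-3.9903, -0.2790)
|BD| = 14.9929
circle(B,9.00) ∩ circle(D,9.00): a=7.4964, h=4.9803
  candidates: C₊=(3.4122,4.8399) cross=74.669; C₋=(3.5976,-5.1190) cross=-74.669
  mode - wants cross < 0 → take C=(3.5976,-5.1190) (cross=-74.669)
ex = (C−B)/|BC| = (0.8431,-0.5378); ey = (0.5378,0.8431)
P = B + -2.90·ex + 2.39·ey = (-5.1499,3.2955)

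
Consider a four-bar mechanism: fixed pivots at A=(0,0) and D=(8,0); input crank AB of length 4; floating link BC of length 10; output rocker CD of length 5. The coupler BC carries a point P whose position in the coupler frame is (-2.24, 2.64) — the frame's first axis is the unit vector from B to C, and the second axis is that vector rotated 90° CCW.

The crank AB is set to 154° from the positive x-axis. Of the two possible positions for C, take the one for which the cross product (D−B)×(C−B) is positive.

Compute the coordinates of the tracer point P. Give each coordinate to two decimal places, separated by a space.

A=(0,0), D=(8.00,0)
B = A + 4.00·(cos154°, sin154°) = (-3.5952, 1.7535)
|BD| = 11.7270
circle(B,10.00) ∩ circle(D,5.00): a=9.0613, h=4.2301
  candidates: C₊=(5.9967,4.5811) cross=49.606; C₋=(4.7317,-3.7839) cross=-49.606
  mode + wants cross > 0 → take C=(5.9967,4.5811) (cross=49.606)
ex = (C−B)/|BC| = (0.9592,0.2828); ey = (-0.2828,0.9592)
P = B + -2.24·ex + 2.64·ey = (-6.4903,3.6523)

-6.49 3.65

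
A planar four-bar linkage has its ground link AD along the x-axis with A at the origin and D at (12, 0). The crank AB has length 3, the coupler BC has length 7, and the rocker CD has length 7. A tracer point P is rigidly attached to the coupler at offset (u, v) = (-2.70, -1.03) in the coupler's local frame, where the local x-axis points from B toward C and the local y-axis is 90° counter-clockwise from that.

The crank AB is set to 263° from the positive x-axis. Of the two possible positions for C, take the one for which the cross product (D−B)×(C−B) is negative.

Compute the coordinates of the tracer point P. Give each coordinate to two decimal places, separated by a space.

A=(0,0), D=(12.00,0)
B = A + 3.00·(cos263°, sin263°) = (-0.3656, -2.9776)
|BD| = 12.7191
circle(B,7.00) ∩ circle(D,7.00): a=6.3595, h=2.9251
  candidates: C₊=(5.1324,1.3550) cross=37.205; C₋=(6.5020,-4.3327) cross=-37.205
  mode - wants cross < 0 → take C=(6.5020,-4.3327) (cross=-37.205)
ex = (C−B)/|BC| = (0.9811,-0.1936); ey = (0.1936,0.9811)
P = B + -2.70·ex + -1.03·ey = (-3.2139,-3.4655)

-3.21 -3.47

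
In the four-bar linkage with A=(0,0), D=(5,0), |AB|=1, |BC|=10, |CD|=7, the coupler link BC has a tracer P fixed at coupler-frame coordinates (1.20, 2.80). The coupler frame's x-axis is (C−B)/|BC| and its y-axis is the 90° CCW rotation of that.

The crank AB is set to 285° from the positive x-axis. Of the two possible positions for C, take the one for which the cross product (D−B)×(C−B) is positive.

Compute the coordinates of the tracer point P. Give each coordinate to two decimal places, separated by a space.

A=(0,0), D=(5.00,0)
B = A + 1.00·(cos285°, sin285°) = (0.2588, -0.9659)
|BD| = 4.8386
circle(B,10.00) ∩ circle(D,7.00): a=7.6894, h=6.3932
  candidates: C₊=(6.5172,6.8336) cross=30.934; C₋=(9.0697,-5.6954) cross=-30.934
  mode + wants cross > 0 → take C=(6.5172,6.8336) (cross=30.934)
ex = (C−B)/|BC| = (0.6258,0.7800); ey = (-0.7800,0.6258)
P = B + 1.20·ex + 2.80·ey = (-1.1740,1.7224)

-1.17 1.72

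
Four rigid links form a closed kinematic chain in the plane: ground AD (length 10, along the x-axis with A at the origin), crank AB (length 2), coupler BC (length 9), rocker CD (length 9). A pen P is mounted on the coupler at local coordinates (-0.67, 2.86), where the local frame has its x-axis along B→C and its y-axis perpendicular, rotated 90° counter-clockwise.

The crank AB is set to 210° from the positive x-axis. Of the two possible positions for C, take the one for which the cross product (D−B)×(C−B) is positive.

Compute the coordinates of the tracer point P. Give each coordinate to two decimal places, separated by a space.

-4.44 0.14

A=(0,0), D=(10.00,0)
B = A + 2.00·(cos210°, sin210°) = (-1.7321, -1.0000)
|BD| = 11.7746
circle(B,9.00) ∩ circle(D,9.00): a=5.8873, h=6.8073
  candidates: C₊=(3.5558,6.2827) cross=80.154; C₋=(4.7121,-7.2827) cross=-80.154
  mode + wants cross > 0 → take C=(3.5558,6.2827) (cross=80.154)
ex = (C−B)/|BC| = (0.5875,0.8092); ey = (-0.8092,0.5875)
P = B + -0.67·ex + 2.86·ey = (-4.4400,0.1382)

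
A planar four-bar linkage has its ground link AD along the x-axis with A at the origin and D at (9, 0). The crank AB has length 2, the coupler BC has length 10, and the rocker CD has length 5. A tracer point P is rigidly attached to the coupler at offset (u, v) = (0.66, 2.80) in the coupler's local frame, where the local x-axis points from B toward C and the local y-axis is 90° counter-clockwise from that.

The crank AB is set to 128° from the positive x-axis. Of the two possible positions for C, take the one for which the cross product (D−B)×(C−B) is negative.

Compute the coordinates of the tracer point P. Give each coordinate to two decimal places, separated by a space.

0.99 3.41

A=(0,0), D=(9.00,0)
B = A + 2.00·(cos128°, sin128°) = (-1.2313, 1.5760)
|BD| = 10.3520
circle(B,10.00) ∩ circle(D,5.00): a=8.7985, h=4.7525
  candidates: C₊=(8.1881,4.9336) cross=49.198; C₋=(6.7411,-4.4606) cross=-49.198
  mode - wants cross < 0 → take C=(6.7411,-4.4606) (cross=-49.198)
ex = (C−B)/|BC| = (0.7972,-0.6037); ey = (0.6037,0.7972)
P = B + 0.66·ex + 2.80·ey = (0.9851,3.4099)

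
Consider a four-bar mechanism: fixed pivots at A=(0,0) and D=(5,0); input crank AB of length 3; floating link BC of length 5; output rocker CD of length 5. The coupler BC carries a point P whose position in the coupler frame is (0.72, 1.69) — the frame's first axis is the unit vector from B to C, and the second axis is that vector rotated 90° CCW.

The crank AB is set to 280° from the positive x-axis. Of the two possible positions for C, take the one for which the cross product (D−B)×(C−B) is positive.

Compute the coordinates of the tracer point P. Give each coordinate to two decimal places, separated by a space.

-1.18 -2.26

A=(0,0), D=(5.00,0)
B = A + 3.00·(cos280°, sin280°) = (0.5209, -2.9544)
|BD| = 5.3657
circle(B,5.00) ∩ circle(D,5.00): a=2.6828, h=4.2193
  candidates: C₊=(0.4373,2.0449) cross=22.639; C₋=(5.0837,-4.9993) cross=-22.639
  mode + wants cross > 0 → take C=(0.4373,2.0449) (cross=22.639)
ex = (C−B)/|BC| = (-0.0167,0.9999); ey = (-0.9999,-0.0167)
P = B + 0.72·ex + 1.69·ey = (-1.1809,-2.2628)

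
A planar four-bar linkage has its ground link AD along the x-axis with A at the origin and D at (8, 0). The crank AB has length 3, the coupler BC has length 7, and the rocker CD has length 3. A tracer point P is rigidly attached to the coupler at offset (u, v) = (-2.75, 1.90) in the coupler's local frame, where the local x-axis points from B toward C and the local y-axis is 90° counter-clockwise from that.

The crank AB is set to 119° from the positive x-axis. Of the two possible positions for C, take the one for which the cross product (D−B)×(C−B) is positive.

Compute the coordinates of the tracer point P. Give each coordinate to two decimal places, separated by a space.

A=(0,0), D=(8.00,0)
B = A + 3.00·(cos119°, sin119°) = (-1.4544, 2.6239)
|BD| = 9.8118
circle(B,7.00) ∩ circle(D,3.00): a=6.9443, h=0.8817
  candidates: C₊=(5.4727,1.6164) cross=8.651; C₋=(5.0011,-0.0827) cross=-8.651
  mode + wants cross > 0 → take C=(5.4727,1.6164) (cross=8.651)
ex = (C−B)/|BC| = (0.9896,-0.1439); ey = (0.1439,0.9896)
P = B + -2.75·ex + 1.90·ey = (-3.9023,4.8999)

-3.90 4.90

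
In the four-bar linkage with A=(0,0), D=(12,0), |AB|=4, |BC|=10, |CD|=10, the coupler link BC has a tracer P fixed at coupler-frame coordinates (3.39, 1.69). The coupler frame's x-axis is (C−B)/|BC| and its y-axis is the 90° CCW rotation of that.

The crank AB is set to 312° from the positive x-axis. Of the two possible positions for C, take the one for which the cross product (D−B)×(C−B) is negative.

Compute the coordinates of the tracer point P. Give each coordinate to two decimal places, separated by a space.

6.31 -4.05

A=(0,0), D=(12.00,0)
B = A + 4.00·(cos312°, sin312°) = (2.6765, -2.9726)
|BD| = 9.7859
circle(B,10.00) ∩ circle(D,10.00): a=4.8929, h=8.7212
  candidates: C₊=(4.6891,6.8228) cross=85.345; C₋=(9.9874,-9.7954) cross=-85.345
  mode - wants cross < 0 → take C=(9.9874,-9.7954) (cross=-85.345)
ex = (C−B)/|BC| = (0.7311,-0.6823); ey = (0.6823,0.7311)
P = B + 3.39·ex + 1.69·ey = (6.3080,-4.0500)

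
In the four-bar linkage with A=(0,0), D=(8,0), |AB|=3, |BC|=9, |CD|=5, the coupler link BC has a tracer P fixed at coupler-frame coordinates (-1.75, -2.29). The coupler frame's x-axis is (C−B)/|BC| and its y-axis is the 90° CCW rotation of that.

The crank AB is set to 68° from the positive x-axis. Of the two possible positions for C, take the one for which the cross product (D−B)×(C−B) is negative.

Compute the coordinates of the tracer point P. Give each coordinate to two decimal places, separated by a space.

-1.75 2.94

A=(0,0), D=(8.00,0)
B = A + 3.00·(cos68°, sin68°) = (1.1238, 2.7816)
|BD| = 7.4175
circle(B,9.00) ∩ circle(D,5.00): a=7.4836, h=4.9996
  candidates: C₊=(9.9361,4.6099) cross=37.084; C₋=(6.1865,-4.6595) cross=-37.084
  mode - wants cross < 0 → take C=(6.1865,-4.6595) (cross=-37.084)
ex = (C−B)/|BC| = (0.5625,-0.8268); ey = (0.8268,0.5625)
P = B + -1.75·ex + -2.29·ey = (-1.7539,2.9403)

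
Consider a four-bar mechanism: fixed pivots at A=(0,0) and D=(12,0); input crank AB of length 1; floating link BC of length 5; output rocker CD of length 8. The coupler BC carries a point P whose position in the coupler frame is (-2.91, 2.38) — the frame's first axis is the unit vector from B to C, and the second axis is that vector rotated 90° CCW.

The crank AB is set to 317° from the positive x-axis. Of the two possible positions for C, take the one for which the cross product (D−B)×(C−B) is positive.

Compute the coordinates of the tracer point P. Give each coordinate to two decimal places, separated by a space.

A=(0,0), D=(12.00,0)
B = A + 1.00·(cos317°, sin317°) = (0.7314, -0.6820)
|BD| = 11.2893
circle(B,5.00) ∩ circle(D,8.00): a=3.9173, h=3.1072
  candidates: C₊=(4.4538,2.6562) cross=35.078; C₋=(4.8292,-3.5468) cross=-35.078
  mode + wants cross > 0 → take C=(4.4538,2.6562) (cross=35.078)
ex = (C−B)/|BC| = (0.7445,0.6676); ey = (-0.6676,0.7445)
P = B + -2.91·ex + 2.38·ey = (-3.0241,-0.8529)

-3.02 -0.85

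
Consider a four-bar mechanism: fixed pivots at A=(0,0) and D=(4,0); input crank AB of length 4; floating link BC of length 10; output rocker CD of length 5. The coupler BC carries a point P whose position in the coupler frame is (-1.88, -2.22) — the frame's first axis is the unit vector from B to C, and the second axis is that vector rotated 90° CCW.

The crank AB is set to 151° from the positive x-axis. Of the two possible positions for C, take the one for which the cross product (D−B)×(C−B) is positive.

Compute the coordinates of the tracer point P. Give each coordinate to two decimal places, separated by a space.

-4.75 -0.69

A=(0,0), D=(4.00,0)
B = A + 4.00·(cos151°, sin151°) = (-3.4985, 1.9392)
|BD| = 7.7452
circle(B,10.00) ∩ circle(D,5.00): a=8.7143, h=4.9052
  candidates: C₊=(6.1664,4.5063) cross=37.992; C₋=(3.7101,-4.9916) cross=-37.992
  mode + wants cross > 0 → take C=(6.1664,4.5063) (cross=37.992)
ex = (C−B)/|BC| = (0.9665,0.2567); ey = (-0.2567,0.9665)
P = B + -1.88·ex + -2.22·ey = (-4.7456,-0.6890)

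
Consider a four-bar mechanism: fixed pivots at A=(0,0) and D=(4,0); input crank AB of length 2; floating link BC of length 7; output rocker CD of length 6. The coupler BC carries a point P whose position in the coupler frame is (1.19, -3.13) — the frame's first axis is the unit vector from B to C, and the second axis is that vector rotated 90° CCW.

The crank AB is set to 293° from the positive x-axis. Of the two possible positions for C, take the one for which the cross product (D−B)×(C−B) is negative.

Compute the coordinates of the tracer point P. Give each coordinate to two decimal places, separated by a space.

A=(0,0), D=(4.00,0)
B = A + 2.00·(cos293°, sin293°) = (0.7815, -1.8410)
|BD| = 3.7079
circle(B,7.00) ∩ circle(D,6.00): a=3.6070, h=5.9992
  candidates: C₊=(0.9337,5.1573) cross=22.244; C₋=(6.8911,-5.2575) cross=-22.244
  mode - wants cross < 0 → take C=(6.8911,-5.2575) (cross=-22.244)
ex = (C−B)/|BC| = (0.8728,-0.4881); ey = (0.4881,0.8728)
P = B + 1.19·ex + -3.13·ey = (0.2924,-5.1537)

0.29 -5.15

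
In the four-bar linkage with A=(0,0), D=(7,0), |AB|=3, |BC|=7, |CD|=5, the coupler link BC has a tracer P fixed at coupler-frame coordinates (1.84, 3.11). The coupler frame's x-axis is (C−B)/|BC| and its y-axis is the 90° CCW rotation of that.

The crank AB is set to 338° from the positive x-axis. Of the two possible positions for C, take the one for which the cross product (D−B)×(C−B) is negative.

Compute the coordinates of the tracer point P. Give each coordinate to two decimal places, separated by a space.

A=(0,0), D=(7.00,0)
B = A + 3.00·(cos338°, sin338°) = (2.7816, -1.1238)
|BD| = 4.3656
circle(B,7.00) ∩ circle(D,5.00): a=4.9316, h=4.9679
  candidates: C₊=(6.2680,4.9461) cross=21.688; C₋=(8.8258,-4.6547) cross=-21.688
  mode - wants cross < 0 → take C=(8.8258,-4.6547) (cross=-21.688)
ex = (C−B)/|BC| = (0.8635,-0.5044); ey = (0.5044,0.8635)
P = B + 1.84·ex + 3.11·ey = (5.9391,0.6334)

5.94 0.63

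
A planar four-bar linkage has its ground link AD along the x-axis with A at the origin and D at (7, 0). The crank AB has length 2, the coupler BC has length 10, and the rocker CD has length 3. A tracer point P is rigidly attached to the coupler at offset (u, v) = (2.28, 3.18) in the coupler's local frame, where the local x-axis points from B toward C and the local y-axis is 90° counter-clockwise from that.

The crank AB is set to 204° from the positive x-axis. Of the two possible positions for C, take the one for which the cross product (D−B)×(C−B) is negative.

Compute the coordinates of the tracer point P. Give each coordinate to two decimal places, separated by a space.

1.05 1.84

A=(0,0), D=(7.00,0)
B = A + 2.00·(cos204°, sin204°) = (-1.8271, -0.8135)
|BD| = 8.8645
circle(B,10.00) ∩ circle(D,3.00): a=9.5651, h=2.9170
  candidates: C₊=(7.4299,2.9690) cross=25.858; C₋=(7.9653,-2.8404) cross=-25.858
  mode - wants cross < 0 → take C=(7.9653,-2.8404) (cross=-25.858)
ex = (C−B)/|BC| = (0.9792,-0.2027); ey = (0.2027,0.9792)
P = B + 2.28·ex + 3.18·ey = (1.0502,1.8384)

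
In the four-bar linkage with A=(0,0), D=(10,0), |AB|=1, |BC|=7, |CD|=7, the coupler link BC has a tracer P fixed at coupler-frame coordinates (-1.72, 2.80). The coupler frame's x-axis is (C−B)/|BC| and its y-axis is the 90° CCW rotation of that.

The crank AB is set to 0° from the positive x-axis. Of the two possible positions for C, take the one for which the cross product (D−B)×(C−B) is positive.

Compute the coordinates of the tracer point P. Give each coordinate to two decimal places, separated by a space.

-2.25 0.48

A=(0,0), D=(10.00,0)
B = A + 1.00·(cos0°, sin0°) = (1.0000, 0.0000)
|BD| = 9.0000
circle(B,7.00) ∩ circle(D,7.00): a=4.5000, h=5.3619
  candidates: C₊=(5.5000,5.3619) cross=48.257; C₋=(5.5000,-5.3619) cross=-48.257
  mode + wants cross > 0 → take C=(5.5000,5.3619) (cross=48.257)
ex = (C−B)/|BC| = (0.6429,0.7660); ey = (-0.7660,0.6429)
P = B + -1.72·ex + 2.80·ey = (-2.2505,0.4825)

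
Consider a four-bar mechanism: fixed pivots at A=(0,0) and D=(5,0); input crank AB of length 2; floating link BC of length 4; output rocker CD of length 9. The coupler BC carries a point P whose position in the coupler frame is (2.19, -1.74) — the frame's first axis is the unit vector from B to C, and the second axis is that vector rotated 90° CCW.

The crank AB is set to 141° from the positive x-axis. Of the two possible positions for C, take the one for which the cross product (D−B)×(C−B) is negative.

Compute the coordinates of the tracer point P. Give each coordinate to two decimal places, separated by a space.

-4.21 0.39

A=(0,0), D=(5.00,0)
B = A + 2.00·(cos141°, sin141°) = (-1.5543, 1.2586)
|BD| = 6.6740
circle(B,4.00) ∩ circle(D,9.00): a=-1.5326, h=3.6948
  candidates: C₊=(-2.3626,5.1761) cross=24.659; C₋=(-3.7562,-2.0808) cross=-24.659
  mode - wants cross < 0 → take C=(-3.7562,-2.0808) (cross=-24.659)
ex = (C−B)/|BC| = (-0.5505,-0.8349); ey = (0.8349,-0.5505)
P = B + 2.19·ex + -1.74·ey = (-4.2125,0.3881)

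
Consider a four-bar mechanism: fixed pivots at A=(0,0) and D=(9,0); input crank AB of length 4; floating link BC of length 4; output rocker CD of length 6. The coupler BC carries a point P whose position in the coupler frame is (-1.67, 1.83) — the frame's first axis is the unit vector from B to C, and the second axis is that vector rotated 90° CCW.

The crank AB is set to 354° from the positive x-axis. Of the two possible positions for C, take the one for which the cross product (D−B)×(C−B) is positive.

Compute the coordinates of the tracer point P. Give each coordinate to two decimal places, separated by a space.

2.07 -1.99

A=(0,0), D=(9.00,0)
B = A + 4.00·(cos354°, sin354°) = (3.9781, -0.4181)
|BD| = 5.0393
circle(B,4.00) ∩ circle(D,6.00): a=0.5352, h=3.9640
  candidates: C₊=(4.1826,3.5767) cross=19.976; C₋=(4.8404,-4.3241) cross=-19.976
  mode + wants cross > 0 → take C=(4.1826,3.5767) (cross=19.976)
ex = (C−B)/|BC| = (0.0511,0.9987); ey = (-0.9987,0.0511)
P = B + -1.67·ex + 1.83·ey = (2.0651,-1.9924)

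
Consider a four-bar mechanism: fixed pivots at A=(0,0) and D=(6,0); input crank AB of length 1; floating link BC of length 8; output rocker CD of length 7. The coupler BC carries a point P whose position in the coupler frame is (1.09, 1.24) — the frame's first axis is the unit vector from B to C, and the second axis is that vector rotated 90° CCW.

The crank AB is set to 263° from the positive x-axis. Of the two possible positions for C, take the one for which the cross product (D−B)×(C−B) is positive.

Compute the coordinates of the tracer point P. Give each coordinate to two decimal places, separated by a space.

-0.83 0.50

A=(0,0), D=(6.00,0)
B = A + 1.00·(cos263°, sin263°) = (-0.1219, -0.9925)
|BD| = 6.2018
circle(B,8.00) ∩ circle(D,7.00): a=4.3102, h=6.7396
  candidates: C₊=(3.0542,6.3500) cross=41.798; C₋=(5.2114,-6.9554) cross=-41.798
  mode + wants cross > 0 → take C=(3.0542,6.3500) (cross=41.798)
ex = (C−B)/|BC| = (0.3970,0.9178); ey = (-0.9178,0.3970)
P = B + 1.09·ex + 1.24·ey = (-0.8272,0.5002)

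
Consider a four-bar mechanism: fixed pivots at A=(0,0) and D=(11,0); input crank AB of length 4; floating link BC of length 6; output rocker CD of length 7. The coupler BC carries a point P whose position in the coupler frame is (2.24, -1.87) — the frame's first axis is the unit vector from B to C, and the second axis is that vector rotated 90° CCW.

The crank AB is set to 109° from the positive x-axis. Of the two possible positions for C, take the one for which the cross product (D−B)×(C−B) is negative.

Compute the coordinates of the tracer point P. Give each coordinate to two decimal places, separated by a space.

-0.10 1.12

A=(0,0), D=(11.00,0)
B = A + 4.00·(cos109°, sin109°) = (-1.3023, 3.7821)
|BD| = 12.8705
circle(B,6.00) ∩ circle(D,7.00): a=5.9302, h=0.9124
  candidates: C₊=(4.6342,2.9115) cross=11.743; C₋=(4.0980,1.1673) cross=-11.743
  mode - wants cross < 0 → take C=(4.0980,1.1673) (cross=-11.743)
ex = (C−B)/|BC| = (0.9000,-0.4358); ey = (0.4358,0.9000)
P = B + 2.24·ex + -1.87·ey = (-0.1011,1.1228)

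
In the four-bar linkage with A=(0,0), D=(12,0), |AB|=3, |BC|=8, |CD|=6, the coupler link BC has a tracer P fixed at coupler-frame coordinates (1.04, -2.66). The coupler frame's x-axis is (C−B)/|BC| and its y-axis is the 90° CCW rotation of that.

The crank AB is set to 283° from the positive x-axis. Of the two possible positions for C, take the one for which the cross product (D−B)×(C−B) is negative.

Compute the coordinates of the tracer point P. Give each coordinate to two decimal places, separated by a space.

A=(0,0), D=(12.00,0)
B = A + 3.00·(cos283°, sin283°) = (0.6749, -2.9231)
|BD| = 11.6963
circle(B,8.00) ∩ circle(D,6.00): a=7.0451, h=3.7903
  candidates: C₊=(6.5491,2.5076) cross=44.333; C₋=(8.4437,-4.8324) cross=-44.333
  mode - wants cross < 0 → take C=(8.4437,-4.8324) (cross=-44.333)
ex = (C−B)/|BC| = (0.9711,-0.2387); ey = (0.2387,0.9711)
P = B + 1.04·ex + -2.66·ey = (1.0499,-5.7545)

1.05 -5.75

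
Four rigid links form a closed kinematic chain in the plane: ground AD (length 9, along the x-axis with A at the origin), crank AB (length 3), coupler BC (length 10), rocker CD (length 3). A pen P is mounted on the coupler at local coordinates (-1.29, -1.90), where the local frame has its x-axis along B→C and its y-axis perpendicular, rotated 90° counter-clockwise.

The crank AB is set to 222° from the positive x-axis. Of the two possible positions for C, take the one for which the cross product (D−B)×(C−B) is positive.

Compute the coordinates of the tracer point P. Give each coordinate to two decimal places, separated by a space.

A=(0,0), D=(9.00,0)
B = A + 3.00·(cos222°, sin222°) = (-2.2294, -2.0074)
|BD| = 11.4074
circle(B,10.00) ∩ circle(D,3.00): a=9.6923, h=2.4614
  candidates: C₊=(6.8785,2.1212) cross=28.078; C₋=(7.7448,-2.7248) cross=-28.078
  mode + wants cross > 0 → take C=(6.8785,2.1212) (cross=28.078)
ex = (C−B)/|BC| = (0.9108,0.4129); ey = (-0.4129,0.9108)
P = B + -1.29·ex + -1.90·ey = (-2.6199,-4.2705)

-2.62 -4.27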